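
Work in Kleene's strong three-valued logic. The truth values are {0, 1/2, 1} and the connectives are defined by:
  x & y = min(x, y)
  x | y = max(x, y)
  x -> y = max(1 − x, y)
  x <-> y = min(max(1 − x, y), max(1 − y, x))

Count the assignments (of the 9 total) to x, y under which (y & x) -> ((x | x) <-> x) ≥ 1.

7

x = 0, y = 0 ↦ 1  ≥
x = 0, y = 1/2 ↦ 1  ≥
x = 0, y = 1 ↦ 1  ≥
x = 1/2, y = 0 ↦ 1  ≥
x = 1/2, y = 1/2 ↦ 1/2  <
x = 1/2, y = 1 ↦ 1/2  <
x = 1, y = 0 ↦ 1  ≥
x = 1, y = 1/2 ↦ 1  ≥
x = 1, y = 1 ↦ 1  ≥
So 7 of the 9 assignments meet the threshold.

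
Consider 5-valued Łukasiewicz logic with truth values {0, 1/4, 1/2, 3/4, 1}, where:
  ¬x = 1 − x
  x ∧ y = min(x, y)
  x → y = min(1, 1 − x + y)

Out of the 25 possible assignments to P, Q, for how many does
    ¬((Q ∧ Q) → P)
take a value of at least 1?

1

value 1: 1 assignment (counts)
value 3/4: 2 assignments
value 1/2: 3 assignments
value 1/4: 4 assignments
value 0: 15 assignments
So 1 of the 25 assignments meets the threshold.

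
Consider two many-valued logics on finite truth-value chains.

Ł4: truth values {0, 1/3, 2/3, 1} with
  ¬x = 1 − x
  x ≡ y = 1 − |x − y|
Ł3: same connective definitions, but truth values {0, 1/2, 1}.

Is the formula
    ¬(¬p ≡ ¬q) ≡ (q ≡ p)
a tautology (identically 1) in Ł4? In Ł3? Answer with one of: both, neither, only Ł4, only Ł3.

In Ł4: at p = 0, q = 0 the value is 0 — not a tautology.
In Ł3: at p = 0, q = 0 the value is 0 — not a tautology.

neither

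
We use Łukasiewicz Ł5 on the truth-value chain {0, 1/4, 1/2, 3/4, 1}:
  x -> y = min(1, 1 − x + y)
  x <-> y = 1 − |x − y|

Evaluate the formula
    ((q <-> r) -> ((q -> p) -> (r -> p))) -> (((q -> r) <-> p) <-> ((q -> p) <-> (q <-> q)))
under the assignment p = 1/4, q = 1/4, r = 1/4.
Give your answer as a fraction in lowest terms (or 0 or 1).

q <-> r = 1/4 <-> 1/4 = 1
q -> p = 1/4 -> 1/4 = 1
r -> p = 1/4 -> 1/4 = 1
(q -> p) -> (r -> p) = 1 -> 1 = 1
(q <-> r) -> ((q -> p) -> (r -> p)) = 1 -> 1 = 1
q -> r = 1/4 -> 1/4 = 1
(q -> r) <-> p = 1 <-> 1/4 = 1/4
q -> p = 1/4 -> 1/4 = 1
q <-> q = 1/4 <-> 1/4 = 1
(q -> p) <-> (q <-> q) = 1 <-> 1 = 1
((q -> r) <-> p) <-> ((q -> p) <-> (q <-> q)) = 1/4 <-> 1 = 1/4
((q <-> r) -> ((q -> p) -> (r -> p))) -> (((q -> r) <-> p) <-> ((q -> p) <-> (q <-> q))) = 1 -> 1/4 = 1/4

1/4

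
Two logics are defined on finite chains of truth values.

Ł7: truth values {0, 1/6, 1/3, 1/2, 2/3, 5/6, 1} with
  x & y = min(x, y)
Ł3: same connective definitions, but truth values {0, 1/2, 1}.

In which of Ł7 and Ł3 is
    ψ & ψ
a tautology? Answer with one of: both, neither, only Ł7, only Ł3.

In Ł7: at ψ = 0 the value is 0 — not a tautology.
In Ł3: at ψ = 0 the value is 0 — not a tautology.

neither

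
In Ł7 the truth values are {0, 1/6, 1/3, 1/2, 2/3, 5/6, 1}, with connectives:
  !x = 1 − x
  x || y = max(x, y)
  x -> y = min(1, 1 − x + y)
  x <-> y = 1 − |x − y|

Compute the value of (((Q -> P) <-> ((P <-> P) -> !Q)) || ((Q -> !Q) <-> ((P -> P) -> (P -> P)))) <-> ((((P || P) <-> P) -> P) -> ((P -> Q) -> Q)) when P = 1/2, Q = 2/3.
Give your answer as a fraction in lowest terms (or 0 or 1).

Q -> P = 2/3 -> 1/2 = 5/6
P <-> P = 1/2 <-> 1/2 = 1
!Q = !2/3 = 1/3
(P <-> P) -> !Q = 1 -> 1/3 = 1/3
(Q -> P) <-> ((P <-> P) -> !Q) = 5/6 <-> 1/3 = 1/2
!Q = !2/3 = 1/3
Q -> !Q = 2/3 -> 1/3 = 2/3
P -> P = 1/2 -> 1/2 = 1
P -> P = 1/2 -> 1/2 = 1
(P -> P) -> (P -> P) = 1 -> 1 = 1
(Q -> !Q) <-> ((P -> P) -> (P -> P)) = 2/3 <-> 1 = 2/3
((Q -> P) <-> ((P <-> P) -> !Q)) || ((Q -> !Q) <-> ((P -> P) -> (P -> P))) = 1/2 || 2/3 = 2/3
P || P = 1/2 || 1/2 = 1/2
(P || P) <-> P = 1/2 <-> 1/2 = 1
((P || P) <-> P) -> P = 1 -> 1/2 = 1/2
P -> Q = 1/2 -> 2/3 = 1
(P -> Q) -> Q = 1 -> 2/3 = 2/3
(((P || P) <-> P) -> P) -> ((P -> Q) -> Q) = 1/2 -> 2/3 = 1
(((Q -> P) <-> ((P <-> P) -> !Q)) || ((Q -> !Q) <-> ((P -> P) -> (P -> P)))) <-> ((((P || P) <-> P) -> P) -> ((P -> Q) -> Q)) = 2/3 <-> 1 = 2/3

2/3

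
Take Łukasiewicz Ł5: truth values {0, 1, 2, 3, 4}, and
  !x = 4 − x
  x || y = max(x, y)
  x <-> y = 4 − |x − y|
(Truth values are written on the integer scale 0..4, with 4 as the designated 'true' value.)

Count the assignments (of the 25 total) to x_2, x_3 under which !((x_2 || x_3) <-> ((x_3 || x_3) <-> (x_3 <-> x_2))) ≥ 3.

value 4: 1 assignment (counts)
value 3: 1 assignment (counts)
value 2: 2 assignments
value 1: 5 assignments
value 0: 16 assignments
So 2 of the 25 assignments meet the threshold.

2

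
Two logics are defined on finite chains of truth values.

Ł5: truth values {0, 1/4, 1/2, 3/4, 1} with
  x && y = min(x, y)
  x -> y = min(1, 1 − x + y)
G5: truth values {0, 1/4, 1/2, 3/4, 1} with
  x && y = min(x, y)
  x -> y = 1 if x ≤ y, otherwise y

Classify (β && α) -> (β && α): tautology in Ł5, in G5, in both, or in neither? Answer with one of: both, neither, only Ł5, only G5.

In Ł5: every assignment gives 1 — tautology.
In G5: every assignment gives 1 — tautology.

both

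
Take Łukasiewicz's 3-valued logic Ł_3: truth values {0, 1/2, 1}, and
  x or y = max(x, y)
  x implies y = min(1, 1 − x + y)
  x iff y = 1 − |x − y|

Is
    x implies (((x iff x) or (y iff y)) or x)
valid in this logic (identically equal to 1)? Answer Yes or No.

x = 0, y = 0 ↦ 1
x = 0, y = 1/2 ↦ 1
x = 0, y = 1 ↦ 1
x = 1/2, y = 0 ↦ 1
x = 1/2, y = 1/2 ↦ 1
x = 1/2, y = 1 ↦ 1
x = 1, y = 0 ↦ 1
x = 1, y = 1/2 ↦ 1
x = 1, y = 1 ↦ 1
Every assignment gives a value ≥ 1.

Yes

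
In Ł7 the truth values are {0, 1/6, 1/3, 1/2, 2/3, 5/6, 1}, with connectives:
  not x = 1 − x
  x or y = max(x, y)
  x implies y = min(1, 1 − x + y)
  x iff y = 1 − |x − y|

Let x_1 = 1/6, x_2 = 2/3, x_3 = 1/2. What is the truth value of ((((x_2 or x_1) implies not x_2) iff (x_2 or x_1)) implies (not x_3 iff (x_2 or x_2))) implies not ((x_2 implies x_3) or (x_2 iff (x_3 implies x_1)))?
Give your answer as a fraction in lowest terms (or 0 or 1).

1/6

x_2 or x_1 = 2/3 or 1/6 = 2/3
not x_2 = not 2/3 = 1/3
(x_2 or x_1) implies not x_2 = 2/3 implies 1/3 = 2/3
x_2 or x_1 = 2/3 or 1/6 = 2/3
((x_2 or x_1) implies not x_2) iff (x_2 or x_1) = 2/3 iff 2/3 = 1
not x_3 = not 1/2 = 1/2
x_2 or x_2 = 2/3 or 2/3 = 2/3
not x_3 iff (x_2 or x_2) = 1/2 iff 2/3 = 5/6
(((x_2 or x_1) implies not x_2) iff (x_2 or x_1)) implies (not x_3 iff (x_2 or x_2)) = 1 implies 5/6 = 5/6
x_2 implies x_3 = 2/3 implies 1/2 = 5/6
x_3 implies x_1 = 1/2 implies 1/6 = 2/3
x_2 iff (x_3 implies x_1) = 2/3 iff 2/3 = 1
(x_2 implies x_3) or (x_2 iff (x_3 implies x_1)) = 5/6 or 1 = 1
not ((x_2 implies x_3) or (x_2 iff (x_3 implies x_1))) = not 1 = 0
((((x_2 or x_1) implies not x_2) iff (x_2 or x_1)) implies (not x_3 iff (x_2 or x_2))) implies not ((x_2 implies x_3) or (x_2 iff (x_3 implies x_1))) = 5/6 implies 0 = 1/6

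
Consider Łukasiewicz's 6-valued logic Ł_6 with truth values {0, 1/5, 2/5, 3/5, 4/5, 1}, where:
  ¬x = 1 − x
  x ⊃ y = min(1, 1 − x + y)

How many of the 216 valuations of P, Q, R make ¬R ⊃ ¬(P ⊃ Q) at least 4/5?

value 1: 71 assignments (counts)
value 4/5: 35 assignments (counts)
value 3/5: 33 assignments
value 2/5: 30 assignments
value 1/5: 26 assignments
value 0: 21 assignments
So 106 of the 216 assignments meet the threshold.

106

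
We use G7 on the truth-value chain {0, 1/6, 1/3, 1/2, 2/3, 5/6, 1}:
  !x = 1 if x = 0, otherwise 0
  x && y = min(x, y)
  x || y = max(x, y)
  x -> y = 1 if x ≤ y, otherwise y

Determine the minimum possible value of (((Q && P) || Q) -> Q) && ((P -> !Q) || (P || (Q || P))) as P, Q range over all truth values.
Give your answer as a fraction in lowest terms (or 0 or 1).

1/6

Take P = 1/6, Q = 1/6:
Q && P = 1/6 && 1/6 = 1/6
(Q && P) || Q = 1/6 || 1/6 = 1/6
((Q && P) || Q) -> Q = 1/6 -> 1/6 = 1
!Q = !1/6 = 0
P -> !Q = 1/6 -> 0 = 0
Q || P = 1/6 || 1/6 = 1/6
P || (Q || P) = 1/6 || 1/6 = 1/6
(P -> !Q) || (P || (Q || P)) = 0 || 1/6 = 1/6
(((Q && P) || Q) -> Q) && ((P -> !Q) || (P || (Q || P))) = 1 && 1/6 = 1/6
No assignment yields a value below 1/6, so this is the minimum.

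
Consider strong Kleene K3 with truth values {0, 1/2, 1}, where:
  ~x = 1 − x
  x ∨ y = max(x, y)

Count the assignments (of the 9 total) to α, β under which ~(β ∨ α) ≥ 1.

α = 0, β = 0 ↦ 1  ≥
α = 0, β = 1/2 ↦ 1/2  <
α = 0, β = 1 ↦ 0  <
α = 1/2, β = 0 ↦ 1/2  <
α = 1/2, β = 1/2 ↦ 1/2  <
α = 1/2, β = 1 ↦ 0  <
α = 1, β = 0 ↦ 0  <
α = 1, β = 1/2 ↦ 0  <
α = 1, β = 1 ↦ 0  <
So 1 of the 9 assignments meets the threshold.

1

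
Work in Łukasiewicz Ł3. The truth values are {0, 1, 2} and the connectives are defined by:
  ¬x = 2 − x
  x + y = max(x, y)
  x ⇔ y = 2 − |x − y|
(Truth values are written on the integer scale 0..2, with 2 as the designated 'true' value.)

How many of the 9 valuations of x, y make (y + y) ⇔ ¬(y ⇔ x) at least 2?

4

x = 0, y = 0 ↦ 2  ≥
x = 0, y = 1 ↦ 2  ≥
x = 0, y = 2 ↦ 2  ≥
x = 1, y = 0 ↦ 1  <
x = 1, y = 1 ↦ 1  <
x = 1, y = 2 ↦ 1  <
x = 2, y = 0 ↦ 0  <
x = 2, y = 1 ↦ 2  ≥
x = 2, y = 2 ↦ 0  <
So 4 of the 9 assignments meet the threshold.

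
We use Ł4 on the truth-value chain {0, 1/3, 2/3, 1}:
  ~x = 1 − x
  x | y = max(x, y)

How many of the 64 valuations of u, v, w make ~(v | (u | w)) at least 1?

1

value 1: 1 assignment (counts)
value 2/3: 7 assignments
value 1/3: 19 assignments
value 0: 37 assignments
So 1 of the 64 assignments meets the threshold.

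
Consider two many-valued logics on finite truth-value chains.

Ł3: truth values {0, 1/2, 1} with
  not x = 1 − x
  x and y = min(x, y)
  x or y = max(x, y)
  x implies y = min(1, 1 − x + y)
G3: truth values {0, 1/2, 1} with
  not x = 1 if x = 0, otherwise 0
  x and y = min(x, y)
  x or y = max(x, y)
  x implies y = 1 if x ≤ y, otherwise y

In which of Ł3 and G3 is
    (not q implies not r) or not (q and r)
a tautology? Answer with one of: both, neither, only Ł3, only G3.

only G3

In Ł3: at q = 1/2, r = 1 the value is 1/2 — not a tautology.
In G3: every assignment gives 1 — tautology.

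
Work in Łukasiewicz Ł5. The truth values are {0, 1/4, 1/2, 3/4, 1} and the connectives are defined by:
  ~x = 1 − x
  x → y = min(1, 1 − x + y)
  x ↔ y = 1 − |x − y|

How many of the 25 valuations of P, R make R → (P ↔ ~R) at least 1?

19

value 1: 19 assignments (counts)
value 3/4: 2 assignments
value 1/2: 2 assignments
value 1/4: 1 assignment
value 0: 1 assignment
So 19 of the 25 assignments meet the threshold.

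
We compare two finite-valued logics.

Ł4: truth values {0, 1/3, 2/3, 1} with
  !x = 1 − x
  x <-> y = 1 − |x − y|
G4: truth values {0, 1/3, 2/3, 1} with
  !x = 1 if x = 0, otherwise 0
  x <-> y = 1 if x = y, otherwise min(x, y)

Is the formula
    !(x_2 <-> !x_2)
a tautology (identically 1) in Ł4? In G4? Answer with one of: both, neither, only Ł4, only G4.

In Ł4: at x_2 = 1/3 the value is 1/3 — not a tautology.
In G4: every assignment gives 1 — tautology.

only G4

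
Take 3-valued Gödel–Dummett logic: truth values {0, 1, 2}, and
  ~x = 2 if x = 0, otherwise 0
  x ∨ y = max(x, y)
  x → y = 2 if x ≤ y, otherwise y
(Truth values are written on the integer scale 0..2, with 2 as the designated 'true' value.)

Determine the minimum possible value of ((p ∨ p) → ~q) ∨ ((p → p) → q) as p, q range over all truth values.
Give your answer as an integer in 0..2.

1

Take p = 1, q = 1:
p ∨ p = 1 ∨ 1 = 1
~q = ~1 = 0
(p ∨ p) → ~q = 1 → 0 = 0
p → p = 1 → 1 = 2
(p → p) → q = 2 → 1 = 1
((p ∨ p) → ~q) ∨ ((p → p) → q) = 0 ∨ 1 = 1
No assignment yields a value below 1, so this is the minimum.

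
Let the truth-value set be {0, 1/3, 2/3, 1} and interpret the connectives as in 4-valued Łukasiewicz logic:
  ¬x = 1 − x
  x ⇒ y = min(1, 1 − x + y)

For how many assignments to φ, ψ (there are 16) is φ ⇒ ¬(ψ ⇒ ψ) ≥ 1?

φ = 0, ψ = 0 ↦ 1  ≥
φ = 0, ψ = 1/3 ↦ 1  ≥
φ = 0, ψ = 2/3 ↦ 1  ≥
φ = 0, ψ = 1 ↦ 1  ≥
φ = 1/3, ψ = 0 ↦ 2/3  <
φ = 1/3, ψ = 1/3 ↦ 2/3  <
φ = 1/3, ψ = 2/3 ↦ 2/3  <
φ = 1/3, ψ = 1 ↦ 2/3  <
φ = 2/3, ψ = 0 ↦ 1/3  <
φ = 2/3, ψ = 1/3 ↦ 1/3  <
φ = 2/3, ψ = 2/3 ↦ 1/3  <
φ = 2/3, ψ = 1 ↦ 1/3  <
φ = 1, ψ = 0 ↦ 0  <
φ = 1, ψ = 1/3 ↦ 0  <
φ = 1, ψ = 2/3 ↦ 0  <
φ = 1, ψ = 1 ↦ 0  <
So 4 of the 16 assignments meet the threshold.

4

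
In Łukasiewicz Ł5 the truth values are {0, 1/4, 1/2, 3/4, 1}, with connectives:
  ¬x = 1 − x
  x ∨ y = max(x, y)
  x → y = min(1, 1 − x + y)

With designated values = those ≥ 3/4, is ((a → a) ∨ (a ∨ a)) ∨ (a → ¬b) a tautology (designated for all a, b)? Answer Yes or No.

At a = 1, b = 3/4, for instance:
a → a = 1 → 1 = 1
a ∨ a = 1 ∨ 1 = 1
(a → a) ∨ (a ∨ a) = 1 ∨ 1 = 1
¬b = ¬3/4 = 1/4
a → ¬b = 1 → 1/4 = 1/4
((a → a) ∨ (a ∨ a)) ∨ (a → ¬b) = 1 ∨ 1/4 = 1
and checking the remaining 24 assignments likewise gives ≥ 3/4 in every case.

Yes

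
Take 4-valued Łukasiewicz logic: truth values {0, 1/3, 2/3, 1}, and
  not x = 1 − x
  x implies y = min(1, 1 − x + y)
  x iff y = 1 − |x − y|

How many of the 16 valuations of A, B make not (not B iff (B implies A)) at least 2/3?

4

A = 0, B = 0 ↦ 0  <
A = 0, B = 1/3 ↦ 0  <
A = 0, B = 2/3 ↦ 0  <
A = 0, B = 1 ↦ 0  <
A = 1/3, B = 0 ↦ 0  <
A = 1/3, B = 1/3 ↦ 1/3  <
A = 1/3, B = 2/3 ↦ 1/3  <
A = 1/3, B = 1 ↦ 1/3  <
A = 2/3, B = 0 ↦ 0  <
A = 2/3, B = 1/3 ↦ 1/3  <
A = 2/3, B = 2/3 ↦ 2/3  ≥
A = 2/3, B = 1 ↦ 2/3  ≥
A = 1, B = 0 ↦ 0  <
A = 1, B = 1/3 ↦ 1/3  <
A = 1, B = 2/3 ↦ 2/3  ≥
A = 1, B = 1 ↦ 1  ≥
So 4 of the 16 assignments meet the threshold.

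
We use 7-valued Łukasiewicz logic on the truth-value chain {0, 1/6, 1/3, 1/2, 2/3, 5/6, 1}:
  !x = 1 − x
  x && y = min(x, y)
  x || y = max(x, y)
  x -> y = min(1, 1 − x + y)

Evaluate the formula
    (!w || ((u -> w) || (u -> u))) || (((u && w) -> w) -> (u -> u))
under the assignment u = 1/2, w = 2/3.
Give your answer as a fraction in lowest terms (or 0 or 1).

1

!w = !2/3 = 1/3
u -> w = 1/2 -> 2/3 = 1
u -> u = 1/2 -> 1/2 = 1
(u -> w) || (u -> u) = 1 || 1 = 1
!w || ((u -> w) || (u -> u)) = 1/3 || 1 = 1
u && w = 1/2 && 2/3 = 1/2
(u && w) -> w = 1/2 -> 2/3 = 1
u -> u = 1/2 -> 1/2 = 1
((u && w) -> w) -> (u -> u) = 1 -> 1 = 1
(!w || ((u -> w) || (u -> u))) || (((u && w) -> w) -> (u -> u)) = 1 || 1 = 1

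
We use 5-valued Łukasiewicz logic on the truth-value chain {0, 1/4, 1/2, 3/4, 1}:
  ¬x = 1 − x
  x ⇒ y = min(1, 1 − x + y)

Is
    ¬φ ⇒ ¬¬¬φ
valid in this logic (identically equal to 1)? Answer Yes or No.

φ = 0 ↦ 1
φ = 1/4 ↦ 1
φ = 1/2 ↦ 1
φ = 3/4 ↦ 1
φ = 1 ↦ 1
Every assignment gives a value ≥ 1.

Yes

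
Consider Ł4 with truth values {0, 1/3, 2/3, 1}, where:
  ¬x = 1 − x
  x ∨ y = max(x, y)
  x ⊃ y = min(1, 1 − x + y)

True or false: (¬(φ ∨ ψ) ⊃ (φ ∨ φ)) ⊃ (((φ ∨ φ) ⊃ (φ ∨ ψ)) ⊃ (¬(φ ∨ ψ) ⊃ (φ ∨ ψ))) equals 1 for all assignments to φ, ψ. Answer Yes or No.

φ = 0, ψ = 0 ↦ 1
φ = 0, ψ = 1/3 ↦ 1
φ = 0, ψ = 2/3 ↦ 1
φ = 0, ψ = 1 ↦ 1
φ = 1/3, ψ = 0 ↦ 1
φ = 1/3, ψ = 1/3 ↦ 1
φ = 1/3, ψ = 2/3 ↦ 1
φ = 1/3, ψ = 1 ↦ 1
φ = 2/3, ψ = 0 ↦ 1
φ = 2/3, ψ = 1/3 ↦ 1
φ = 2/3, ψ = 2/3 ↦ 1
φ = 2/3, ψ = 1 ↦ 1
φ = 1, ψ = 0 ↦ 1
φ = 1, ψ = 1/3 ↦ 1
φ = 1, ψ = 2/3 ↦ 1
φ = 1, ψ = 1 ↦ 1
Every assignment gives a value ≥ 1.

Yes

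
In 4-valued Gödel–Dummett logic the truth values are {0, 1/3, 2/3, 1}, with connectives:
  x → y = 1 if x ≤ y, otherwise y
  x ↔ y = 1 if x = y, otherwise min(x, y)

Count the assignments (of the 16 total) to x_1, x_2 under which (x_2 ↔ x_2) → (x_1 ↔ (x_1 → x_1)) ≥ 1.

4

x_1 = 0, x_2 = 0 ↦ 0  <
x_1 = 0, x_2 = 1/3 ↦ 0  <
x_1 = 0, x_2 = 2/3 ↦ 0  <
x_1 = 0, x_2 = 1 ↦ 0  <
x_1 = 1/3, x_2 = 0 ↦ 1/3  <
x_1 = 1/3, x_2 = 1/3 ↦ 1/3  <
x_1 = 1/3, x_2 = 2/3 ↦ 1/3  <
x_1 = 1/3, x_2 = 1 ↦ 1/3  <
x_1 = 2/3, x_2 = 0 ↦ 2/3  <
x_1 = 2/3, x_2 = 1/3 ↦ 2/3  <
x_1 = 2/3, x_2 = 2/3 ↦ 2/3  <
x_1 = 2/3, x_2 = 1 ↦ 2/3  <
x_1 = 1, x_2 = 0 ↦ 1  ≥
x_1 = 1, x_2 = 1/3 ↦ 1  ≥
x_1 = 1, x_2 = 2/3 ↦ 1  ≥
x_1 = 1, x_2 = 1 ↦ 1  ≥
So 4 of the 16 assignments meet the threshold.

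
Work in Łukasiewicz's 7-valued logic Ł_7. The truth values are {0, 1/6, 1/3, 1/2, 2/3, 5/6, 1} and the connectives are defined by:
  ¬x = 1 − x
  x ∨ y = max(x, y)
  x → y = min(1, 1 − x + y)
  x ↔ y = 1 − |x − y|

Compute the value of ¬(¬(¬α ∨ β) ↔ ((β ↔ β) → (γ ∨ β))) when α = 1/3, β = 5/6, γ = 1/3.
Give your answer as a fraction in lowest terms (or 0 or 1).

¬α = ¬1/3 = 2/3
¬α ∨ β = 2/3 ∨ 5/6 = 5/6
¬(¬α ∨ β) = ¬5/6 = 1/6
β ↔ β = 5/6 ↔ 5/6 = 1
γ ∨ β = 1/3 ∨ 5/6 = 5/6
(β ↔ β) → (γ ∨ β) = 1 → 5/6 = 5/6
¬(¬α ∨ β) ↔ ((β ↔ β) → (γ ∨ β)) = 1/6 ↔ 5/6 = 1/3
¬(¬(¬α ∨ β) ↔ ((β ↔ β) → (γ ∨ β))) = ¬1/3 = 2/3

2/3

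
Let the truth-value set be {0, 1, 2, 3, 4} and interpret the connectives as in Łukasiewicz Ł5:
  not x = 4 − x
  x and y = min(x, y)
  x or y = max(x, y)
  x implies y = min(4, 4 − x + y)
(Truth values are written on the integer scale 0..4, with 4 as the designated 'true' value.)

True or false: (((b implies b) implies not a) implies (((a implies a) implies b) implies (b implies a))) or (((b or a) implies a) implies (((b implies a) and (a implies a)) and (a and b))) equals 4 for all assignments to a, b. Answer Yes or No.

Counterexample: take a = 0, b = 3.
b implies b = 3 implies 3 = 4
not a = not 0 = 4
(b implies b) implies not a = 4 implies 4 = 4
a implies a = 0 implies 0 = 4
(a implies a) implies b = 4 implies 3 = 3
b implies a = 3 implies 0 = 1
((a implies a) implies b) implies (b implies a) = 3 implies 1 = 2
((b implies b) implies not a) implies (((a implies a) implies b) implies (b implies a)) = 4 implies 2 = 2
b or a = 3 or 0 = 3
(b or a) implies a = 3 implies 0 = 1
b implies a = 3 implies 0 = 1
a implies a = 0 implies 0 = 4
(b implies a) and (a implies a) = 1 and 4 = 1
a and b = 0 and 3 = 0
((b implies a) and (a implies a)) and (a and b) = 1 and 0 = 0
((b or a) implies a) implies (((b implies a) and (a implies a)) and (a and b)) = 1 implies 0 = 3
(((b implies b) implies not a) implies (((a implies a) implies b) implies (b implies a))) or (((b or a) implies a) implies (((b implies a) and (a implies a)) and (a and b))) = 2 or 3 = 3
This gives 3 ≠ 4.

No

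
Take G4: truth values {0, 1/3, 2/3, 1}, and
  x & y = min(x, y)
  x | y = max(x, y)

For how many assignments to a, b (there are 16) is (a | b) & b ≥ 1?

4

a = 0, b = 0 ↦ 0  <
a = 0, b = 1/3 ↦ 1/3  <
a = 0, b = 2/3 ↦ 2/3  <
a = 0, b = 1 ↦ 1  ≥
a = 1/3, b = 0 ↦ 0  <
a = 1/3, b = 1/3 ↦ 1/3  <
a = 1/3, b = 2/3 ↦ 2/3  <
a = 1/3, b = 1 ↦ 1  ≥
a = 2/3, b = 0 ↦ 0  <
a = 2/3, b = 1/3 ↦ 1/3  <
a = 2/3, b = 2/3 ↦ 2/3  <
a = 2/3, b = 1 ↦ 1  ≥
a = 1, b = 0 ↦ 0  <
a = 1, b = 1/3 ↦ 1/3  <
a = 1, b = 2/3 ↦ 2/3  <
a = 1, b = 1 ↦ 1  ≥
So 4 of the 16 assignments meet the threshold.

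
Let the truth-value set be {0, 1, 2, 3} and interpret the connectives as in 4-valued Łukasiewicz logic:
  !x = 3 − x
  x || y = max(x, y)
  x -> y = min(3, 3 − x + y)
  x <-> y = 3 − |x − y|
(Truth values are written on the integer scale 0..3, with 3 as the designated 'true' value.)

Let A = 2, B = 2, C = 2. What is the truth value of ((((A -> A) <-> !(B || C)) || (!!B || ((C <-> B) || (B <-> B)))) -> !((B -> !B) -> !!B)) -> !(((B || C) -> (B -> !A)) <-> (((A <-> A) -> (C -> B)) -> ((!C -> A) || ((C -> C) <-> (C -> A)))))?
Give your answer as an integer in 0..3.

A -> A = 2 -> 2 = 3
B || C = 2 || 2 = 2
!(B || C) = !2 = 1
(A -> A) <-> !(B || C) = 3 <-> 1 = 1
!B = !2 = 1
!!B = !1 = 2
C <-> B = 2 <-> 2 = 3
B <-> B = 2 <-> 2 = 3
(C <-> B) || (B <-> B) = 3 || 3 = 3
!!B || ((C <-> B) || (B <-> B)) = 2 || 3 = 3
((A -> A) <-> !(B || C)) || (!!B || ((C <-> B) || (B <-> B))) = 1 || 3 = 3
!B = !2 = 1
B -> !B = 2 -> 1 = 2
!B = !2 = 1
!!B = !1 = 2
(B -> !B) -> !!B = 2 -> 2 = 3
!((B -> !B) -> !!B) = !3 = 0
(((A -> A) <-> !(B || C)) || (!!B || ((C <-> B) || (B <-> B)))) -> !((B -> !B) -> !!B) = 3 -> 0 = 0
B || C = 2 || 2 = 2
!A = !2 = 1
B -> !A = 2 -> 1 = 2
(B || C) -> (B -> !A) = 2 -> 2 = 3
A <-> A = 2 <-> 2 = 3
C -> B = 2 -> 2 = 3
(A <-> A) -> (C -> B) = 3 -> 3 = 3
!C = !2 = 1
!C -> A = 1 -> 2 = 3
C -> C = 2 -> 2 = 3
C -> A = 2 -> 2 = 3
(C -> C) <-> (C -> A) = 3 <-> 3 = 3
(!C -> A) || ((C -> C) <-> (C -> A)) = 3 || 3 = 3
((A <-> A) -> (C -> B)) -> ((!C -> A) || ((C -> C) <-> (C -> A))) = 3 -> 3 = 3
((B || C) -> (B -> !A)) <-> (((A <-> A) -> (C -> B)) -> ((!C -> A) || ((C -> C) <-> (C -> A)))) = 3 <-> 3 = 3
!(((B || C) -> (B -> !A)) <-> (((A <-> A) -> (C -> B)) -> ((!C -> A) || ((C -> C) <-> (C -> A))))) = !3 = 0
((((A -> A) <-> !(B || C)) || (!!B || ((C <-> B) || (B <-> B)))) -> !((B -> !B) -> !!B)) -> !(((B || C) -> (B -> !A)) <-> (((A <-> A) -> (C -> B)) -> ((!C -> A) || ((C -> C) <-> (C -> A))))) = 0 -> 0 = 3

3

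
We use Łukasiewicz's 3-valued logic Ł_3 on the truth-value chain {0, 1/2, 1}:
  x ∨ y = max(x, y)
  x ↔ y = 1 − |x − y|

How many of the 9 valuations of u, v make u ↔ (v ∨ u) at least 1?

6

u = 0, v = 0 ↦ 1  ≥
u = 0, v = 1/2 ↦ 1/2  <
u = 0, v = 1 ↦ 0  <
u = 1/2, v = 0 ↦ 1  ≥
u = 1/2, v = 1/2 ↦ 1  ≥
u = 1/2, v = 1 ↦ 1/2  <
u = 1, v = 0 ↦ 1  ≥
u = 1, v = 1/2 ↦ 1  ≥
u = 1, v = 1 ↦ 1  ≥
So 6 of the 9 assignments meet the threshold.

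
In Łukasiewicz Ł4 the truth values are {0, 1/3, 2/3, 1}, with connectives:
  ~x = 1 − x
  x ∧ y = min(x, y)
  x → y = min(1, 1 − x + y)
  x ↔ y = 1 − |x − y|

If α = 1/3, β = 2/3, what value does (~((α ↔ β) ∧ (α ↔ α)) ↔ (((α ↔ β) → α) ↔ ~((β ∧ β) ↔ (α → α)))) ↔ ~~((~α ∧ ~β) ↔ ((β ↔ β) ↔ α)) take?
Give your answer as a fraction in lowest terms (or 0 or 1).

α ↔ β = 1/3 ↔ 2/3 = 2/3
α ↔ α = 1/3 ↔ 1/3 = 1
(α ↔ β) ∧ (α ↔ α) = 2/3 ∧ 1 = 2/3
~((α ↔ β) ∧ (α ↔ α)) = ~2/3 = 1/3
α ↔ β = 1/3 ↔ 2/3 = 2/3
(α ↔ β) → α = 2/3 → 1/3 = 2/3
β ∧ β = 2/3 ∧ 2/3 = 2/3
α → α = 1/3 → 1/3 = 1
(β ∧ β) ↔ (α → α) = 2/3 ↔ 1 = 2/3
~((β ∧ β) ↔ (α → α)) = ~2/3 = 1/3
((α ↔ β) → α) ↔ ~((β ∧ β) ↔ (α → α)) = 2/3 ↔ 1/3 = 2/3
~((α ↔ β) ∧ (α ↔ α)) ↔ (((α ↔ β) → α) ↔ ~((β ∧ β) ↔ (α → α))) = 1/3 ↔ 2/3 = 2/3
~α = ~1/3 = 2/3
~β = ~2/3 = 1/3
~α ∧ ~β = 2/3 ∧ 1/3 = 1/3
β ↔ β = 2/3 ↔ 2/3 = 1
(β ↔ β) ↔ α = 1 ↔ 1/3 = 1/3
(~α ∧ ~β) ↔ ((β ↔ β) ↔ α) = 1/3 ↔ 1/3 = 1
~((~α ∧ ~β) ↔ ((β ↔ β) ↔ α)) = ~1 = 0
~~((~α ∧ ~β) ↔ ((β ↔ β) ↔ α)) = ~0 = 1
(~((α ↔ β) ∧ (α ↔ α)) ↔ (((α ↔ β) → α) ↔ ~((β ∧ β) ↔ (α → α)))) ↔ ~~((~α ∧ ~β) ↔ ((β ↔ β) ↔ α)) = 2/3 ↔ 1 = 2/3

2/3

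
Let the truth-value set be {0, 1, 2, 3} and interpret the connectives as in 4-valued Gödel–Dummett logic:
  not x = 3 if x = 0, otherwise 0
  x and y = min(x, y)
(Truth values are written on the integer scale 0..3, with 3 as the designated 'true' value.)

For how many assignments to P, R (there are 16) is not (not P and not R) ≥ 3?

15

P = 0, R = 0 ↦ 0  <
P = 0, R = 1 ↦ 3  ≥
P = 0, R = 2 ↦ 3  ≥
P = 0, R = 3 ↦ 3  ≥
P = 1, R = 0 ↦ 3  ≥
P = 1, R = 1 ↦ 3  ≥
P = 1, R = 2 ↦ 3  ≥
P = 1, R = 3 ↦ 3  ≥
P = 2, R = 0 ↦ 3  ≥
P = 2, R = 1 ↦ 3  ≥
P = 2, R = 2 ↦ 3  ≥
P = 2, R = 3 ↦ 3  ≥
P = 3, R = 0 ↦ 3  ≥
P = 3, R = 1 ↦ 3  ≥
P = 3, R = 2 ↦ 3  ≥
P = 3, R = 3 ↦ 3  ≥
So 15 of the 16 assignments meet the threshold.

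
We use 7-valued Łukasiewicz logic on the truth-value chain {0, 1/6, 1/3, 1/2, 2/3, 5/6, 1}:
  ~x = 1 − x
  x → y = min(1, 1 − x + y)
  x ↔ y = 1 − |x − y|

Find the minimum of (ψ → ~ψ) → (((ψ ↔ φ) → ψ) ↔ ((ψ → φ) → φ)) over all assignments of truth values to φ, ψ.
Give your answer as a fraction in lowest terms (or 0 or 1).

Take φ = 0, ψ = 1/2:
~ψ = ~1/2 = 1/2
ψ → ~ψ = 1/2 → 1/2 = 1
ψ ↔ φ = 1/2 ↔ 0 = 1/2
(ψ ↔ φ) → ψ = 1/2 → 1/2 = 1
ψ → φ = 1/2 → 0 = 1/2
(ψ → φ) → φ = 1/2 → 0 = 1/2
((ψ ↔ φ) → ψ) ↔ ((ψ → φ) → φ) = 1 ↔ 1/2 = 1/2
(ψ → ~ψ) → (((ψ ↔ φ) → ψ) ↔ ((ψ → φ) → φ)) = 1 → 1/2 = 1/2
No assignment yields a value below 1/2, so this is the minimum.

1/2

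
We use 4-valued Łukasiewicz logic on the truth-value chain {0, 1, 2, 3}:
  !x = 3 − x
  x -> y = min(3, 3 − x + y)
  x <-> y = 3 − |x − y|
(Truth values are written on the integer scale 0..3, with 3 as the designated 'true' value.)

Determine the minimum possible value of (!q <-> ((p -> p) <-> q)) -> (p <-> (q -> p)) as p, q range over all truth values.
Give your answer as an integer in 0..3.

Take p = 0, q = 1:
!q = !1 = 2
p -> p = 0 -> 0 = 3
(p -> p) <-> q = 3 <-> 1 = 1
!q <-> ((p -> p) <-> q) = 2 <-> 1 = 2
q -> p = 1 -> 0 = 2
p <-> (q -> p) = 0 <-> 2 = 1
(!q <-> ((p -> p) <-> q)) -> (p <-> (q -> p)) = 2 -> 1 = 2
No assignment yields a value below 2, so this is the minimum.

2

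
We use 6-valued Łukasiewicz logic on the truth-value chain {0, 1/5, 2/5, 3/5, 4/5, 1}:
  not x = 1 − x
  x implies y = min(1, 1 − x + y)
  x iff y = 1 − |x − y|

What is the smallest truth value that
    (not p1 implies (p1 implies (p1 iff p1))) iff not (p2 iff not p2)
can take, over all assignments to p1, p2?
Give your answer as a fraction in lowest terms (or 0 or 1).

Take p1 = 0, p2 = 2/5:
not p1 = not 0 = 1
p1 iff p1 = 0 iff 0 = 1
p1 implies (p1 iff p1) = 0 implies 1 = 1
not p1 implies (p1 implies (p1 iff p1)) = 1 implies 1 = 1
not p2 = not 2/5 = 3/5
p2 iff not p2 = 2/5 iff 3/5 = 4/5
not (p2 iff not p2) = not 4/5 = 1/5
(not p1 implies (p1 implies (p1 iff p1))) iff not (p2 iff not p2) = 1 iff 1/5 = 1/5
No assignment yields a value below 1/5, so this is the minimum.

1/5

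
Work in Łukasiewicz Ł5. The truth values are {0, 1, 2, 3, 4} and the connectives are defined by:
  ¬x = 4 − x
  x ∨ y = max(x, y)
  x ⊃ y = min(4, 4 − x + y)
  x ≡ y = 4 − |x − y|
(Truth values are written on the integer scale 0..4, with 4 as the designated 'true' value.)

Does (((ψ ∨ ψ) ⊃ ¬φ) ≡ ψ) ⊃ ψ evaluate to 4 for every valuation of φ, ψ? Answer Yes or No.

Counterexample: take φ = 2, ψ = 3.
ψ ∨ ψ = 3 ∨ 3 = 3
¬φ = ¬2 = 2
(ψ ∨ ψ) ⊃ ¬φ = 3 ⊃ 2 = 3
((ψ ∨ ψ) ⊃ ¬φ) ≡ ψ = 3 ≡ 3 = 4
(((ψ ∨ ψ) ⊃ ¬φ) ≡ ψ) ⊃ ψ = 4 ⊃ 3 = 3
This gives 3 ≠ 4.

No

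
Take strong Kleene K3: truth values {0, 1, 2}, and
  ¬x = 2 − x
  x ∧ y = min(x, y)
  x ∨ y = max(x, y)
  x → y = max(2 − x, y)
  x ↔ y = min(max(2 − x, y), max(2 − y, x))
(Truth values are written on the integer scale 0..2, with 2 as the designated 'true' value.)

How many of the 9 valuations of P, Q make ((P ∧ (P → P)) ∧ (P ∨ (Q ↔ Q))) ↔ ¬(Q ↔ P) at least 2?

2

P = 0, Q = 0 ↦ 2  ≥
P = 0, Q = 1 ↦ 1  <
P = 0, Q = 2 ↦ 0  <
P = 1, Q = 0 ↦ 1  <
P = 1, Q = 1 ↦ 1  <
P = 1, Q = 2 ↦ 1  <
P = 2, Q = 0 ↦ 2  ≥
P = 2, Q = 1 ↦ 1  <
P = 2, Q = 2 ↦ 0  <
So 2 of the 9 assignments meet the threshold.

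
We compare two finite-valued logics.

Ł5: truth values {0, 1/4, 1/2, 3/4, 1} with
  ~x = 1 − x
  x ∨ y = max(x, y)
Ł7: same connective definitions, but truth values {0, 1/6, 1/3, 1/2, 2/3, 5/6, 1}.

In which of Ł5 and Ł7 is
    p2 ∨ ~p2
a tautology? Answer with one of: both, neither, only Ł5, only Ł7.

In Ł5: at p2 = 1/4 the value is 3/4 — not a tautology.
In Ł7: at p2 = 1/6 the value is 5/6 — not a tautology.

neither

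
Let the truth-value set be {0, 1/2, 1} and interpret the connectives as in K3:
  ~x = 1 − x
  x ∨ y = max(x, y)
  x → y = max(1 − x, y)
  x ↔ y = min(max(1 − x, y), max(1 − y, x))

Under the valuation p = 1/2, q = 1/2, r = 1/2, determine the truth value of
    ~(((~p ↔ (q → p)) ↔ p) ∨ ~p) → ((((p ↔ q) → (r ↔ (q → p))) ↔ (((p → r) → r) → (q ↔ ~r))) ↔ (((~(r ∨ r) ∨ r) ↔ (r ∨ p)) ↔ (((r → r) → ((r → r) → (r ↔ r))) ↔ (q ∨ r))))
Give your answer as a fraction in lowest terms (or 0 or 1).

~p = ~1/2 = 1/2
q → p = 1/2 → 1/2 = 1/2
~p ↔ (q → p) = 1/2 ↔ 1/2 = 1/2
(~p ↔ (q → p)) ↔ p = 1/2 ↔ 1/2 = 1/2
~p = ~1/2 = 1/2
((~p ↔ (q → p)) ↔ p) ∨ ~p = 1/2 ∨ 1/2 = 1/2
~(((~p ↔ (q → p)) ↔ p) ∨ ~p) = ~1/2 = 1/2
p ↔ q = 1/2 ↔ 1/2 = 1/2
q → p = 1/2 → 1/2 = 1/2
r ↔ (q → p) = 1/2 ↔ 1/2 = 1/2
(p ↔ q) → (r ↔ (q → p)) = 1/2 → 1/2 = 1/2
p → r = 1/2 → 1/2 = 1/2
(p → r) → r = 1/2 → 1/2 = 1/2
~r = ~1/2 = 1/2
q ↔ ~r = 1/2 ↔ 1/2 = 1/2
((p → r) → r) → (q ↔ ~r) = 1/2 → 1/2 = 1/2
((p ↔ q) → (r ↔ (q → p))) ↔ (((p → r) → r) → (q ↔ ~r)) = 1/2 ↔ 1/2 = 1/2
r ∨ r = 1/2 ∨ 1/2 = 1/2
~(r ∨ r) = ~1/2 = 1/2
~(r ∨ r) ∨ r = 1/2 ∨ 1/2 = 1/2
r ∨ p = 1/2 ∨ 1/2 = 1/2
(~(r ∨ r) ∨ r) ↔ (r ∨ p) = 1/2 ↔ 1/2 = 1/2
r → r = 1/2 → 1/2 = 1/2
r → r = 1/2 → 1/2 = 1/2
r ↔ r = 1/2 ↔ 1/2 = 1/2
(r → r) → (r ↔ r) = 1/2 → 1/2 = 1/2
(r → r) → ((r → r) → (r ↔ r)) = 1/2 → 1/2 = 1/2
q ∨ r = 1/2 ∨ 1/2 = 1/2
((r → r) → ((r → r) → (r ↔ r))) ↔ (q ∨ r) = 1/2 ↔ 1/2 = 1/2
((~(r ∨ r) ∨ r) ↔ (r ∨ p)) ↔ (((r → r) → ((r → r) → (r ↔ r))) ↔ (q ∨ r)) = 1/2 ↔ 1/2 = 1/2
(((p ↔ q) → (r ↔ (q → p))) ↔ (((p → r) → r) → (q ↔ ~r))) ↔ (((~(r ∨ r) ∨ r) ↔ (r ∨ p)) ↔ (((r → r) → ((r → r) → (r ↔ r))) ↔ (q ∨ r))) = 1/2 ↔ 1/2 = 1/2
~(((~p ↔ (q → p)) ↔ p) ∨ ~p) → ((((p ↔ q) → (r ↔ (q → p))) ↔ (((p → r) → r) → (q ↔ ~r))) ↔ (((~(r ∨ r) ∨ r) ↔ (r ∨ p)) ↔ (((r → r) → ((r → r) → (r ↔ r))) ↔ (q ∨ r)))) = 1/2 → 1/2 = 1/2

1/2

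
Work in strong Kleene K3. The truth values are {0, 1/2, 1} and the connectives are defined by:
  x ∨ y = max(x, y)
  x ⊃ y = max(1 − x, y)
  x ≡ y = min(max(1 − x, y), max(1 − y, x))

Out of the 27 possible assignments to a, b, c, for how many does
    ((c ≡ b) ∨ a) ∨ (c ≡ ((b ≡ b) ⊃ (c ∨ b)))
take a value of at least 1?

value 1: 17 assignments (counts)
value 1/2: 9 assignments
value 0: 1 assignment
So 17 of the 27 assignments meet the threshold.

17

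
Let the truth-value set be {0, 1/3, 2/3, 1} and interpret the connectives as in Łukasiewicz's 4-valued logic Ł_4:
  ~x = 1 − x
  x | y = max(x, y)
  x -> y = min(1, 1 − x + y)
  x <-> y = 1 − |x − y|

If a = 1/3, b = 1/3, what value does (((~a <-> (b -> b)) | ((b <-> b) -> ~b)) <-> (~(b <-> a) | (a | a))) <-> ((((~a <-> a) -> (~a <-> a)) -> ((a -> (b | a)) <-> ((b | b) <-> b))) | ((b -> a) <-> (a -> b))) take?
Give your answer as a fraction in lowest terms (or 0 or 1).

2/3

~a = ~1/3 = 2/3
b -> b = 1/3 -> 1/3 = 1
~a <-> (b -> b) = 2/3 <-> 1 = 2/3
b <-> b = 1/3 <-> 1/3 = 1
~b = ~1/3 = 2/3
(b <-> b) -> ~b = 1 -> 2/3 = 2/3
(~a <-> (b -> b)) | ((b <-> b) -> ~b) = 2/3 | 2/3 = 2/3
b <-> a = 1/3 <-> 1/3 = 1
~(b <-> a) = ~1 = 0
a | a = 1/3 | 1/3 = 1/3
~(b <-> a) | (a | a) = 0 | 1/3 = 1/3
((~a <-> (b -> b)) | ((b <-> b) -> ~b)) <-> (~(b <-> a) | (a | a)) = 2/3 <-> 1/3 = 2/3
~a = ~1/3 = 2/3
~a <-> a = 2/3 <-> 1/3 = 2/3
~a = ~1/3 = 2/3
~a <-> a = 2/3 <-> 1/3 = 2/3
(~a <-> a) -> (~a <-> a) = 2/3 -> 2/3 = 1
b | a = 1/3 | 1/3 = 1/3
a -> (b | a) = 1/3 -> 1/3 = 1
b | b = 1/3 | 1/3 = 1/3
(b | b) <-> b = 1/3 <-> 1/3 = 1
(a -> (b | a)) <-> ((b | b) <-> b) = 1 <-> 1 = 1
((~a <-> a) -> (~a <-> a)) -> ((a -> (b | a)) <-> ((b | b) <-> b)) = 1 -> 1 = 1
b -> a = 1/3 -> 1/3 = 1
a -> b = 1/3 -> 1/3 = 1
(b -> a) <-> (a -> b) = 1 <-> 1 = 1
(((~a <-> a) -> (~a <-> a)) -> ((a -> (b | a)) <-> ((b | b) <-> b))) | ((b -> a) <-> (a -> b)) = 1 | 1 = 1
(((~a <-> (b -> b)) | ((b <-> b) -> ~b)) <-> (~(b <-> a) | (a | a))) <-> ((((~a <-> a) -> (~a <-> a)) -> ((a -> (b | a)) <-> ((b | b) <-> b))) | ((b -> a) <-> (a -> b))) = 2/3 <-> 1 = 2/3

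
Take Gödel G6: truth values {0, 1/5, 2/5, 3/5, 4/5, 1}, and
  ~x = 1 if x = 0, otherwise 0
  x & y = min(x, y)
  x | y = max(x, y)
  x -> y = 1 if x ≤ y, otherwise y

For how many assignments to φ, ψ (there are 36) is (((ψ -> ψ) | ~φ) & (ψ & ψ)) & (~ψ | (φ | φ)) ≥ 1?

value 1: 1 assignment (counts)
value 4/5: 3 assignments
value 3/5: 5 assignments
value 2/5: 7 assignments
value 1/5: 9 assignments
value 0: 11 assignments
So 1 of the 36 assignments meets the threshold.

1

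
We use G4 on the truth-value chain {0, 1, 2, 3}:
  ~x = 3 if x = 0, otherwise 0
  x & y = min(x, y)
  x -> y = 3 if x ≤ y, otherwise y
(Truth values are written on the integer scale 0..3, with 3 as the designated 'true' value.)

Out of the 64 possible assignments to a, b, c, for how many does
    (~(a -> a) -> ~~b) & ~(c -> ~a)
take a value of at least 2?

36

value 3: 36 assignments (counts)
value 0: 28 assignments
So 36 of the 64 assignments meet the threshold.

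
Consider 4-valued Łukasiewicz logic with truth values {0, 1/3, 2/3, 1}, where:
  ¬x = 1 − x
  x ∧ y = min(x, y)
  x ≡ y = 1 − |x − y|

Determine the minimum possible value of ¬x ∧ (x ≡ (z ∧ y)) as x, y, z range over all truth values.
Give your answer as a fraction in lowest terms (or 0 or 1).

0

Take x = 0, y = 1, z = 1:
¬x = ¬0 = 1
z ∧ y = 1 ∧ 1 = 1
x ≡ (z ∧ y) = 0 ≡ 1 = 0
¬x ∧ (x ≡ (z ∧ y)) = 1 ∧ 0 = 0
No assignment yields a value below 0, so this is the minimum.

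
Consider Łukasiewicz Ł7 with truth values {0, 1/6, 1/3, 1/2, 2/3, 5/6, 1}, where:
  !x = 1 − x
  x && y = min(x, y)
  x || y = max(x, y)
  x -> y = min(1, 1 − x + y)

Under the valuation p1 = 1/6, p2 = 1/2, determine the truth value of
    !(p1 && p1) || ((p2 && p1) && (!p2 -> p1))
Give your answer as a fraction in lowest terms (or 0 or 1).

p1 && p1 = 1/6 && 1/6 = 1/6
!(p1 && p1) = !1/6 = 5/6
p2 && p1 = 1/2 && 1/6 = 1/6
!p2 = !1/2 = 1/2
!p2 -> p1 = 1/2 -> 1/6 = 2/3
(p2 && p1) && (!p2 -> p1) = 1/6 && 2/3 = 1/6
!(p1 && p1) || ((p2 && p1) && (!p2 -> p1)) = 5/6 || 1/6 = 5/6

5/6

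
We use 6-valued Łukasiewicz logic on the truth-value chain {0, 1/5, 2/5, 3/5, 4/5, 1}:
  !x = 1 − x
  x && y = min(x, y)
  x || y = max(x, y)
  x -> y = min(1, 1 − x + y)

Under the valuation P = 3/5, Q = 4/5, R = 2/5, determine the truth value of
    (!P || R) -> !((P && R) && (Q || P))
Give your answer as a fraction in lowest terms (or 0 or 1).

1

!P = !3/5 = 2/5
!P || R = 2/5 || 2/5 = 2/5
P && R = 3/5 && 2/5 = 2/5
Q || P = 4/5 || 3/5 = 4/5
(P && R) && (Q || P) = 2/5 && 4/5 = 2/5
!((P && R) && (Q || P)) = !2/5 = 3/5
(!P || R) -> !((P && R) && (Q || P)) = 2/5 -> 3/5 = 1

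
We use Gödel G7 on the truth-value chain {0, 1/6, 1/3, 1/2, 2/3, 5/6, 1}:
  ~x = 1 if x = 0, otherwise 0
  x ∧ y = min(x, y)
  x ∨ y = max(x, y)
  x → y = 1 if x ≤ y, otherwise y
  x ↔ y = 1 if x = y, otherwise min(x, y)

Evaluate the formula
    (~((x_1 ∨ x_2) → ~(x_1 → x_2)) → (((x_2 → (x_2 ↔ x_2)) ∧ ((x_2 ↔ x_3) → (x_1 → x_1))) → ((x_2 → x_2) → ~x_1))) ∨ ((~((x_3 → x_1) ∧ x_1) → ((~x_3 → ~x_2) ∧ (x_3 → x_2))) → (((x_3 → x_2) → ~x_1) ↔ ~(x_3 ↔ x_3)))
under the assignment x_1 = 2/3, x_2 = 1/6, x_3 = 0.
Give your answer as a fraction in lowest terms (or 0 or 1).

1

x_1 ∨ x_2 = 2/3 ∨ 1/6 = 2/3
x_1 → x_2 = 2/3 → 1/6 = 1/6
~(x_1 → x_2) = ~1/6 = 0
(x_1 ∨ x_2) → ~(x_1 → x_2) = 2/3 → 0 = 0
~((x_1 ∨ x_2) → ~(x_1 → x_2)) = ~0 = 1
x_2 ↔ x_2 = 1/6 ↔ 1/6 = 1
x_2 → (x_2 ↔ x_2) = 1/6 → 1 = 1
x_2 ↔ x_3 = 1/6 ↔ 0 = 0
x_1 → x_1 = 2/3 → 2/3 = 1
(x_2 ↔ x_3) → (x_1 → x_1) = 0 → 1 = 1
(x_2 → (x_2 ↔ x_2)) ∧ ((x_2 ↔ x_3) → (x_1 → x_1)) = 1 ∧ 1 = 1
x_2 → x_2 = 1/6 → 1/6 = 1
~x_1 = ~2/3 = 0
(x_2 → x_2) → ~x_1 = 1 → 0 = 0
((x_2 → (x_2 ↔ x_2)) ∧ ((x_2 ↔ x_3) → (x_1 → x_1))) → ((x_2 → x_2) → ~x_1) = 1 → 0 = 0
~((x_1 ∨ x_2) → ~(x_1 → x_2)) → (((x_2 → (x_2 ↔ x_2)) ∧ ((x_2 ↔ x_3) → (x_1 → x_1))) → ((x_2 → x_2) → ~x_1)) = 1 → 0 = 0
x_3 → x_1 = 0 → 2/3 = 1
(x_3 → x_1) ∧ x_1 = 1 ∧ 2/3 = 2/3
~((x_3 → x_1) ∧ x_1) = ~2/3 = 0
~x_3 = ~0 = 1
~x_2 = ~1/6 = 0
~x_3 → ~x_2 = 1 → 0 = 0
x_3 → x_2 = 0 → 1/6 = 1
(~x_3 → ~x_2) ∧ (x_3 → x_2) = 0 ∧ 1 = 0
~((x_3 → x_1) ∧ x_1) → ((~x_3 → ~x_2) ∧ (x_3 → x_2)) = 0 → 0 = 1
x_3 → x_2 = 0 → 1/6 = 1
~x_1 = ~2/3 = 0
(x_3 → x_2) → ~x_1 = 1 → 0 = 0
x_3 ↔ x_3 = 0 ↔ 0 = 1
~(x_3 ↔ x_3) = ~1 = 0
((x_3 → x_2) → ~x_1) ↔ ~(x_3 ↔ x_3) = 0 ↔ 0 = 1
(~((x_3 → x_1) ∧ x_1) → ((~x_3 → ~x_2) ∧ (x_3 → x_2))) → (((x_3 → x_2) → ~x_1) ↔ ~(x_3 ↔ x_3)) = 1 → 1 = 1
(~((x_1 ∨ x_2) → ~(x_1 → x_2)) → (((x_2 → (x_2 ↔ x_2)) ∧ ((x_2 ↔ x_3) → (x_1 → x_1))) → ((x_2 → x_2) → ~x_1))) ∨ ((~((x_3 → x_1) ∧ x_1) → ((~x_3 → ~x_2) ∧ (x_3 → x_2))) → (((x_3 → x_2) → ~x_1) ↔ ~(x_3 ↔ x_3))) = 0 ∨ 1 = 1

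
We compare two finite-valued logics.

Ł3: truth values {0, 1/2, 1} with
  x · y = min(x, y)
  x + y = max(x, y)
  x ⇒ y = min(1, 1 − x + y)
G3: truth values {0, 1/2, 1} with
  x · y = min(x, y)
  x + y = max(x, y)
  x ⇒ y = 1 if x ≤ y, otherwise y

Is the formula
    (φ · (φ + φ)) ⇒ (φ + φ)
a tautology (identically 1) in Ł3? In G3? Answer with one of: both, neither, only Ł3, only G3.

both

In Ł3: every assignment gives 1 — tautology.
In G3: every assignment gives 1 — tautology.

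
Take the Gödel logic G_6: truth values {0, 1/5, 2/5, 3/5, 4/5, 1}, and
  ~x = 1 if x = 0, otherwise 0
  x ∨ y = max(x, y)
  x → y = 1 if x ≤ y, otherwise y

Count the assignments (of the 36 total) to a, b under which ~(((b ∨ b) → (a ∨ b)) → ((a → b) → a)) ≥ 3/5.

value 1: 6 assignments (counts)
value 0: 30 assignments
So 6 of the 36 assignments meet the threshold.

6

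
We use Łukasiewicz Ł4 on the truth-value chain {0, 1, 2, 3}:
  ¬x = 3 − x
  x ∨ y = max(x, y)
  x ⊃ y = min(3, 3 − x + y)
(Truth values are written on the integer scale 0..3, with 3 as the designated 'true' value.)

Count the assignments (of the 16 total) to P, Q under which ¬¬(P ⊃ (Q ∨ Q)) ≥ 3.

P = 0, Q = 0 ↦ 3  ≥
P = 0, Q = 1 ↦ 3  ≥
P = 0, Q = 2 ↦ 3  ≥
P = 0, Q = 3 ↦ 3  ≥
P = 1, Q = 0 ↦ 2  <
P = 1, Q = 1 ↦ 3  ≥
P = 1, Q = 2 ↦ 3  ≥
P = 1, Q = 3 ↦ 3  ≥
P = 2, Q = 0 ↦ 1  <
P = 2, Q = 1 ↦ 2  <
P = 2, Q = 2 ↦ 3  ≥
P = 2, Q = 3 ↦ 3  ≥
P = 3, Q = 0 ↦ 0  <
P = 3, Q = 1 ↦ 1  <
P = 3, Q = 2 ↦ 2  <
P = 3, Q = 3 ↦ 3  ≥
So 10 of the 16 assignments meet the threshold.

10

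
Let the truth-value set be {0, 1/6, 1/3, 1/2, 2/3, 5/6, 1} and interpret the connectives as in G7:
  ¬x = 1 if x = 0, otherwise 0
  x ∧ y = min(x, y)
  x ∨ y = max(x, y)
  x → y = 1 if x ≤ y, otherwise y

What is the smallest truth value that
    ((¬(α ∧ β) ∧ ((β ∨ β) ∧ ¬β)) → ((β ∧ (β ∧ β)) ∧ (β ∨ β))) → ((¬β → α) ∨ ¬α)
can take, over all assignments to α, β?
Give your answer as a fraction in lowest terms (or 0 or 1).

Take α = 1/6, β = 0:
α ∧ β = 1/6 ∧ 0 = 0
¬(α ∧ β) = ¬0 = 1
β ∨ β = 0 ∨ 0 = 0
¬β = ¬0 = 1
(β ∨ β) ∧ ¬β = 0 ∧ 1 = 0
¬(α ∧ β) ∧ ((β ∨ β) ∧ ¬β) = 1 ∧ 0 = 0
β ∧ β = 0 ∧ 0 = 0
β ∧ (β ∧ β) = 0 ∧ 0 = 0
β ∨ β = 0 ∨ 0 = 0
(β ∧ (β ∧ β)) ∧ (β ∨ β) = 0 ∧ 0 = 0
(¬(α ∧ β) ∧ ((β ∨ β) ∧ ¬β)) → ((β ∧ (β ∧ β)) ∧ (β ∨ β)) = 0 → 0 = 1
¬β = ¬0 = 1
¬β → α = 1 → 1/6 = 1/6
¬α = ¬1/6 = 0
(¬β → α) ∨ ¬α = 1/6 ∨ 0 = 1/6
((¬(α ∧ β) ∧ ((β ∨ β) ∧ ¬β)) → ((β ∧ (β ∧ β)) ∧ (β ∨ β))) → ((¬β → α) ∨ ¬α) = 1 → 1/6 = 1/6
No assignment yields a value below 1/6, so this is the minimum.

1/6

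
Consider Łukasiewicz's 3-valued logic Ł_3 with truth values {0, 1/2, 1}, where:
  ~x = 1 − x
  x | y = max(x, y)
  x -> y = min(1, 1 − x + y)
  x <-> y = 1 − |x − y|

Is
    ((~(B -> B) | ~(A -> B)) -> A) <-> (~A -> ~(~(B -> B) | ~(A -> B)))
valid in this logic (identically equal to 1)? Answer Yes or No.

Yes

A = 0, B = 0 ↦ 1
A = 0, B = 1/2 ↦ 1
A = 0, B = 1 ↦ 1
A = 1/2, B = 0 ↦ 1
A = 1/2, B = 1/2 ↦ 1
A = 1/2, B = 1 ↦ 1
A = 1, B = 0 ↦ 1
A = 1, B = 1/2 ↦ 1
A = 1, B = 1 ↦ 1
Every assignment gives a value ≥ 1.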